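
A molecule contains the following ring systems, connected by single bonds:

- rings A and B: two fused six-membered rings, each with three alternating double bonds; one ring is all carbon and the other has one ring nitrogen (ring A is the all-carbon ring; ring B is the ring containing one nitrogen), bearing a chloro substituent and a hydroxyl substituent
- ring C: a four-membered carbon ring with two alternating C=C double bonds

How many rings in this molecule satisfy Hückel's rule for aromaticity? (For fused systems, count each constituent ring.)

Rings A and B form a fused bicyclic system (with one nitrogen) with 10 sp² atoms and 10 π electrons from ring double bonds. 10 = 4(2)+2, so the system is aromatic and both rings count as aromatic (quinoline).
Ring C has only sp² ring atoms; a planar conformation would have a fully conjugated π system of 4 electrons. But 4 = 4(1), which is 4n not 4n+2, so ring C is not aromatic (cyclobutadiene) — cyclobutadiene is antiaromatic and distorts to a rectangle.
Aromatic: A, B. Total: 2.

2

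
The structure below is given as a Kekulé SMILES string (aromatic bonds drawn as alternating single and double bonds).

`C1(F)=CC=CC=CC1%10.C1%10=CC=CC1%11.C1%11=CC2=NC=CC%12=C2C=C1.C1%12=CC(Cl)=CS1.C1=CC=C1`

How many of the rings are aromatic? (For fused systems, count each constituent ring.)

3

The SMILES encodes a seven-membered carbon ring with three C=C double bonds and one sp³ carbon; a five-membered carbon ring with two conjugated C=C double bonds and one sp³ carbon; two fused six-membered rings, each with three alternating double bonds; one ring is all carbon and the other has one ring nitrogen; a five-membered ring of four carbons and one sulfur, with two C=C double bonds; a four-membered carbon ring with two alternating C=C double bonds.
The 7-membered ring has one sp³ carbon, so it is not fully conjugated — not aromatic (cycloheptatriene).
The 5-membered ring has one sp³ carbon, so it is not fully conjugated — not aromatic (cyclopentadiene).
The fused 6/6-membered bicyclic (with one nitrogen) is a single π system with 10 sp² atoms and 10 π electrons from ring double bonds. 10 = 4(2)+2, so the system is aromatic and both rings count as aromatic (quinoline).
The 5-membered ring with one sulfur is fully conjugated (every ring atom contributes a p orbital); 2 ring double bonds (4 π electrons) plus a heteroatom lone pair (2) give 6 π electrons. That satisfies 4n+2 with n=1, so it is aromatic (thiophene).
The 4-membered ring has only sp² ring atoms; a planar conformation would have a fully conjugated π system of 4 electrons. But 4 = 4(1), which is 4n not 4n+2, so it is not aromatic (cyclobutadiene) — cyclobutadiene is antiaromatic and distorts to a rectangle.
3 of the 6 rings are aromatic. Total: 3.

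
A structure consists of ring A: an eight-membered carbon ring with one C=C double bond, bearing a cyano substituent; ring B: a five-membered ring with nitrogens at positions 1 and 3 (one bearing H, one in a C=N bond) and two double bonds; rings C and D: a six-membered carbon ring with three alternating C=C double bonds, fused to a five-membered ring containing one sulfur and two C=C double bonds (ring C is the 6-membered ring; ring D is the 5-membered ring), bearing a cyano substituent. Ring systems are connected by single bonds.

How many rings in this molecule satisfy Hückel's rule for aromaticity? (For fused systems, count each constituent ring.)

Ring A has six sp³ carbons, so it is not fully conjugated — not aromatic (cyclooctene).
Ring B is planar and fully conjugated; 2 ring double bonds (4 π electrons) plus a heteroatom lone pair (2) give 6 π electrons. That satisfies 4n+2 with n=1, so ring B is aromatic (imidazole).
Rings C and D form a fused bicyclic system (with one sulfur) with 9 sp² atoms and 10 π electrons from ring double bonds plus a heteroatom lone pair. 10 = 4(2)+2, so the system is aromatic and both rings count as aromatic (benzothiophene).
Aromatic: B, C, D. Total: 3.

3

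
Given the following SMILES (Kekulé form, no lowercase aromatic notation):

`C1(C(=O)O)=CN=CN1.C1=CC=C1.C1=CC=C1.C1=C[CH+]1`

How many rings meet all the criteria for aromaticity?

2

The SMILES encodes a five-membered ring with nitrogens at positions 1 and 3 (one bearing H, one in a C=N bond) and two double bonds; a four-membered carbon ring with two alternating C=C double bonds; a four-membered carbon ring with two alternating C=C double bonds; a three-membered all-carbon ring bearing a positive charge on one carbon, with one C=C double bond.
The 5-membered ring with two nitrogens (one N–H, one =N–) is fully conjugated (every ring atom contributes a p orbital); 2 ring double bonds (4 π electrons) plus a heteroatom lone pair (2) give 6 π electrons. Since 6 = 4n+2 (n=1), it is aromatic (imidazole).
The 4-membered ring has only sp² ring atoms; a planar conformation would have a fully conjugated π system of 4 electrons. But 4 = 4(1), which is 4n not 4n+2, so it is not aromatic (cyclobutadiene) — cyclobutadiene is antiaromatic and distorts to a rectangle.
The second 4-membered ring has only sp² ring atoms; a planar conformation would have a fully conjugated π system of 4 electrons. But 4 = 4(1), which is 4n not 4n+2, so it is not aromatic (cyclobutadiene) — cyclobutadiene is antiaromatic and distorts to a rectangle.
The 3-membered ring is planar and fully conjugated; 1 ring double bond (2 π electrons) plus the carbocation's empty p orbital (0, but keeps the ring conjugated) give 2 π electrons. That satisfies 4n+2 with n=0, so it is aromatic (cyclopropenyl cation).
2 of the 4 rings are aromatic. Total: 2.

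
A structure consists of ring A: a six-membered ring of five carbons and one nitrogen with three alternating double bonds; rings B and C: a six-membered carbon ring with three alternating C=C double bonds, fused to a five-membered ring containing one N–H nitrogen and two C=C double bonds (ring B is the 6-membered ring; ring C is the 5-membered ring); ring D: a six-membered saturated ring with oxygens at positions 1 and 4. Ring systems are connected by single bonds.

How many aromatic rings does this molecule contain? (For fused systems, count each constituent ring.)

3

Ring A has a continuous p-orbital overlap around the ring; 3 ring double bonds give 6 π electrons. 6 = 4(1)+2, so ring A is aromatic (pyridine).
Rings B and C form a fused bicyclic system (with one N–H) with 9 sp² atoms and 10 π electrons from ring double bonds plus a heteroatom lone pair. 10 = 4(2)+2, so the system is aromatic and both rings count as aromatic (indole).
Ring D has only sp³ atoms, so it is not fully conjugated — not aromatic (1,4-dioxane).
Aromatic: A, B, C. Total: 3.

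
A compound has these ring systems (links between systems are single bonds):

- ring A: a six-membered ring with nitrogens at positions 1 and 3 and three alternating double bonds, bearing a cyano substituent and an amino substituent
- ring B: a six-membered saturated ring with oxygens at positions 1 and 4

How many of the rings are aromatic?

Ring A has a continuous p-orbital overlap around the ring; 3 ring double bonds give 6 π electrons. That satisfies 4n+2 with n=1, so ring A is aromatic (pyrimidine).
Ring B has only sp³ atoms, so it is not fully conjugated — not aromatic (1,4-dioxane).
Aromatic: A. Total: 1.

1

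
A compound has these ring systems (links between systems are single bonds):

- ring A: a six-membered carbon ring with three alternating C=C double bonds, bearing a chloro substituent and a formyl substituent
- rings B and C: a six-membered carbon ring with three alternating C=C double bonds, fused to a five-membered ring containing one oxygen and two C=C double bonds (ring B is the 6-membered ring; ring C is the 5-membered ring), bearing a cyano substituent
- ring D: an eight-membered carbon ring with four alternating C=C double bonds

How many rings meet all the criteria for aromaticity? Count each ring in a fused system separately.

3

Ring A is fully conjugated (every ring atom contributes a p orbital); 3 ring double bonds give 6 π electrons. That satisfies 4n+2 with n=1, so ring A is aromatic (benzene).
Rings B and C form a fused bicyclic system (with one oxygen) with 9 sp² atoms and 10 π electrons from ring double bonds plus a heteroatom lone pair. 10 = 4(2)+2, so the system is aromatic and both rings count as aromatic (benzofuran).
Ring D has only sp² ring atoms; a planar conformation would have a fully conjugated π system of 8 electrons. But 8 = 4(2), which is 4n not 4n+2, so ring D is not aromatic (cyclooctatetraene) — cyclooctatetraene distorts into a non-planar tub to avoid antiaromaticity.
Aromatic: A, B, C. Total: 3.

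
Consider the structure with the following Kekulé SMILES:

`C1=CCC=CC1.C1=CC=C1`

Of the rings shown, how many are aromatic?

The SMILES encodes a six-membered carbon ring with two isolated C=C double bonds and two sp³ carbons; a four-membered carbon ring with two alternating C=C double bonds.
The 6-membered ring has two sp³ carbons, so it is not fully conjugated — not aromatic (1,4-cyclohexadiene).
The 4-membered ring has only sp² ring atoms; a planar conformation would have a fully conjugated π system of 4 electrons. But 4 = 4(1), which is 4n not 4n+2, so it is not aromatic (cyclobutadiene) — cyclobutadiene is antiaromatic and distorts to a rectangle.
None of the rings are aromatic. Total: 0.

0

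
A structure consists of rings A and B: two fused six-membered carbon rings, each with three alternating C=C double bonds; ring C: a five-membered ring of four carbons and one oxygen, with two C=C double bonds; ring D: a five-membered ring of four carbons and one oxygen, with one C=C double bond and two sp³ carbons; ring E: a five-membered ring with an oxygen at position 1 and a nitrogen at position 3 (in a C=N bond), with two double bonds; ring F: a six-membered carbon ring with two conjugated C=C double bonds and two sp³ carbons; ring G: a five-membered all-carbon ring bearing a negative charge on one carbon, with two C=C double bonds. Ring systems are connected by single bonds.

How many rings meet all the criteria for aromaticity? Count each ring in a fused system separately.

Rings A and B form a fused bicyclic system with 10 sp² atoms and 10 π electrons from ring double bonds. 10 = 4(2)+2, so the system is aromatic and both rings count as aromatic (naphthalene).
Ring C is planar and fully conjugated; 2 ring double bonds (4 π electrons) plus a heteroatom lone pair (2) give 6 π electrons. Since 6 = 4n+2 (n=1), ring C is aromatic (furan).
Ring D has two sp³ carbons, so it is not fully conjugated — not aromatic (2,3-dihydrofuran).
Ring E has a continuous p-orbital overlap around the ring; 2 ring double bonds (4 π electrons) plus a heteroatom lone pair (2) give 6 π electrons. 6 = 4(1)+2, so ring E is aromatic (oxazole).
Ring F has two sp³ carbons, so it is not fully conjugated — not aromatic (1,3-cyclohexadiene).
Ring G is planar and fully conjugated; 2 ring double bonds (4 π electrons) plus the carbanion lone pair (2) give 6 π electrons. Since 6 = 4n+2 (n=1), ring G is aromatic (cyclopentadienyl anion).
Aromatic: A, B, C, E, G. Total: 5.

5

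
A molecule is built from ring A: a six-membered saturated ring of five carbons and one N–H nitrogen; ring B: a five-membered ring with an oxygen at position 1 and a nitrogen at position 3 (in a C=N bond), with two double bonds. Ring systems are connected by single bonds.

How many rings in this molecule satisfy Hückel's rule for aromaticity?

Ring A has only sp³ atoms, so it is not fully conjugated — not aromatic (piperidine).
Ring B has a continuous p-orbital overlap around the ring; 2 ring double bonds (4 π electrons) plus a heteroatom lone pair (2) give 6 π electrons. Since 6 = 4n+2 (n=1), ring B is aromatic (oxazole).
Aromatic: B. Total: 1.

1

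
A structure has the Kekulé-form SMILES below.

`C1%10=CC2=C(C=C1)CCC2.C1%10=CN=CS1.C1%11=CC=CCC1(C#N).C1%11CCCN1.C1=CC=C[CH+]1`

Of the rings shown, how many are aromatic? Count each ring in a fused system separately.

The SMILES encodes a six-membered carbon ring with three alternating C=C double bonds, fused to a saturated five-membered carbon ring; a five-membered ring with a sulfur at position 1 and a nitrogen at position 3 (in a C=N bond), with two double bonds; a six-membered carbon ring with two conjugated C=C double bonds and two sp³ carbons; a five-membered saturated ring of four carbons and one N–H nitrogen; a five-membered all-carbon ring bearing a positive charge on one carbon, with two C=C double bonds.
The 6-membered ring has a continuous p-orbital overlap around the ring; 3 ring double bonds give 6 π electrons. That satisfies 4n+2 with n=1, so it is aromatic (benzene ring).
The 5-membered ring has three sp³ carbons, so it is not fully conjugated — not aromatic (cyclopentane ring).
The 5-membered ring with one sulfur and one =N– is planar and fully conjugated; 2 ring double bonds (4 π electrons) plus a heteroatom lone pair (2) give 6 π electrons. Since 6 = 4n+2 (n=1), it is aromatic (thiazole).
The second 6-membered ring has two sp³ carbons, so it is not fully conjugated — not aromatic (1,3-cyclohexadiene).
The 5-membered ring with one N–H has only sp³ atoms, so it is not fully conjugated — not aromatic (pyrrolidine).
The second 5-membered ring has only sp² ring atoms; a planar conformation would have a fully conjugated π system of 4 electrons. But 4 = 4(1), which is 4n not 4n+2, so it is not aromatic (cyclopentadienyl cation).
2 of the 6 rings are aromatic. Total: 2.

2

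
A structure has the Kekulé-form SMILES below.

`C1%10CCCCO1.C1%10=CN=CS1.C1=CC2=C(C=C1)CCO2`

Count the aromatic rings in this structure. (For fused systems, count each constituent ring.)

The SMILES encodes a six-membered saturated ring of five carbons and one oxygen; a five-membered ring with a sulfur at position 1 and a nitrogen at position 3 (in a C=N bond), with two double bonds; a six-membered carbon ring with three alternating C=C double bonds, fused to a five-membered ring containing one oxygen and two sp³ carbons.
The 6-membered ring with one oxygen has only sp³ atoms, so it is not fully conjugated — not aromatic (tetrahydropyran).
The 5-membered ring with one sulfur and one =N– has a continuous p-orbital overlap around the ring; 2 ring double bonds (4 π electrons) plus a heteroatom lone pair (2) give 6 π electrons. That satisfies 4n+2 with n=1, so it is aromatic (thiazole).
The 6-membered ring is fully conjugated (every ring atom contributes a p orbital); 3 ring double bonds give 6 π electrons. 6 = 4(1)+2, so it is aromatic (benzene ring).
The 5-membered ring with one oxygen has two sp³ carbons, so it is not fully conjugated — not aromatic (oxolane ring).
2 of the 4 rings are aromatic. Total: 2.

2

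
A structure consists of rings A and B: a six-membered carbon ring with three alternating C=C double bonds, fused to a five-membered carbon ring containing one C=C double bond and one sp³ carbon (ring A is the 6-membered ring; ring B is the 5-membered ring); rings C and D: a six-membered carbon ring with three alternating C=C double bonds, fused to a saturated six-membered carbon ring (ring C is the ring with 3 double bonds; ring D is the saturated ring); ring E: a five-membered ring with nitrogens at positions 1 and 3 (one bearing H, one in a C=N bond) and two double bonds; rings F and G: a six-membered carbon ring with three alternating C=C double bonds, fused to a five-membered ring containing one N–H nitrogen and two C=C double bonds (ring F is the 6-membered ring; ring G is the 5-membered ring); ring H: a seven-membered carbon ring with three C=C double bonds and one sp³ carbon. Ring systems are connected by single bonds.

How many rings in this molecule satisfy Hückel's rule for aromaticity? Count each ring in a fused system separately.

5

Ring A has a continuous p-orbital overlap around the ring; 3 ring double bonds give 6 π electrons. That satisfies 4n+2 with n=1, so ring A is aromatic (benzene ring).
Ring B has one sp³ carbon, so it is not fully conjugated — not aromatic (cyclopentene ring).
Ring C is planar and fully conjugated; 3 ring double bonds give 6 π electrons. 6 = 4(1)+2, so ring C is aromatic (benzene ring).
Ring D has four sp³ carbons, so it is not fully conjugated — not aromatic (cyclohexane ring).
Ring E is fully conjugated (every ring atom contributes a p orbital); 2 ring double bonds (4 π electrons) plus a heteroatom lone pair (2) give 6 π electrons. That satisfies 4n+2 with n=1, so ring E is aromatic (imidazole).
Rings F and G form a fused bicyclic system (with one N–H) with 9 sp² atoms and 10 π electrons from ring double bonds plus a heteroatom lone pair. 10 = 4(2)+2, so the system is aromatic and both rings count as aromatic (indole).
Ring H has one sp³ carbon, so it is not fully conjugated — not aromatic (cycloheptatriene).
Aromatic: A, C, E, F, G. Total: 5.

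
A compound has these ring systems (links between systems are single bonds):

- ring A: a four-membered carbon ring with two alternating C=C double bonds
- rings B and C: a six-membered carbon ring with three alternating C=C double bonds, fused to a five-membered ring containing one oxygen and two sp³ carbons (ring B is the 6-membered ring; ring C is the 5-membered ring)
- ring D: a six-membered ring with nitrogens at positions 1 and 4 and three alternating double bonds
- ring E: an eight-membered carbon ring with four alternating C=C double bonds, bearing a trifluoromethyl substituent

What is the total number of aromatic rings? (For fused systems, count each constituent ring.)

2

Ring A has only sp² ring atoms; a planar conformation would have a fully conjugated π system of 4 electrons. But 4 = 4(1), which is 4n not 4n+2, so ring A is not aromatic (cyclobutadiene) — cyclobutadiene is antiaromatic and distorts to a rectangle.
Ring B is planar and fully conjugated; 3 ring double bonds give 6 π electrons. Since 6 = 4n+2 (n=1), ring B is aromatic (benzene ring).
Ring C has two sp³ carbons, so it is not fully conjugated — not aromatic (oxolane ring).
Ring D has a continuous p-orbital overlap around the ring; 3 ring double bonds give 6 π electrons. Since 6 = 4n+2 (n=1), ring D is aromatic (pyrazine).
Ring E has only sp² ring atoms; a planar conformation would have a fully conjugated π system of 8 electrons. But 8 = 4(2), which is 4n not 4n+2, so ring E is not aromatic (cyclooctatetraene) — cyclooctatetraene distorts into a non-planar tub to avoid antiaromaticity.
Aromatic: B, D. Total: 2.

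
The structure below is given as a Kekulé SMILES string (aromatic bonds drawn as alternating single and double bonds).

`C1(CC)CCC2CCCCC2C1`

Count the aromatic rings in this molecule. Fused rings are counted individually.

0

The SMILES encodes two fused six-membered saturated carbon rings.
The 6-membered ring has only sp³ atoms, so it is not fully conjugated — not aromatic (cyclohexane ring).
The second 6-membered ring has only sp³ atoms, so it is not fully conjugated — not aromatic (cyclohexane ring).
None of the rings are aromatic. Total: 0.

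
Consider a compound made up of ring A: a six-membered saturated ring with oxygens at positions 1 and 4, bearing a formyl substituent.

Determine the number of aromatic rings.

Ring A has only sp³ atoms, so it is not fully conjugated — not aromatic (1,4-dioxane).

0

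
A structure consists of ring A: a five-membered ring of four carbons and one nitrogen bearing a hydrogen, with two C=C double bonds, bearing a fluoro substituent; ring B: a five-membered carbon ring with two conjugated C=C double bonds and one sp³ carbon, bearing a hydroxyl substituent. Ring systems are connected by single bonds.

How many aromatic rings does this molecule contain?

1

Ring A has a continuous p-orbital overlap around the ring; 2 ring double bonds (4 π electrons) plus a heteroatom lone pair (2) give 6 π electrons. Since 6 = 4n+2 (n=1), ring A is aromatic (pyrrole).
Ring B has one sp³ carbon, so it is not fully conjugated — not aromatic (cyclopentadiene).
Aromatic: A. Total: 1.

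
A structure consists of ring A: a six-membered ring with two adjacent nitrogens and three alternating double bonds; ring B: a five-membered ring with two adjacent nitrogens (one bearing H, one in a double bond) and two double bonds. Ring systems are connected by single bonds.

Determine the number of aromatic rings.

Ring A is fully conjugated (every ring atom contributes a p orbital); 3 ring double bonds give 6 π electrons. 6 = 4(1)+2, so ring A is aromatic (pyridazine).
Ring B is planar and fully conjugated; 2 ring double bonds (4 π electrons) plus a heteroatom lone pair (2) give 6 π electrons. Since 6 = 4n+2 (n=1), ring B is aromatic (pyrazole).
Aromatic: A, B. Total: 2.

2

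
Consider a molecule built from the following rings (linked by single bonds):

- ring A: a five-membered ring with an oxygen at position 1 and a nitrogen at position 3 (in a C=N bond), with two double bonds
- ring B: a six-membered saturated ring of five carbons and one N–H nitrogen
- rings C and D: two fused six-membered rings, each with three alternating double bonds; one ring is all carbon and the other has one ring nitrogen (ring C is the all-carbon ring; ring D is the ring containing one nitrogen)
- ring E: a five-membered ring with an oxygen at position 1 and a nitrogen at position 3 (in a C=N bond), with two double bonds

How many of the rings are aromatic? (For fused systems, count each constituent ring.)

4

Ring A is fully conjugated (every ring atom contributes a p orbital); 2 ring double bonds (4 π electrons) plus a heteroatom lone pair (2) give 6 π electrons. Since 6 = 4n+2 (n=1), ring A is aromatic (oxazole).
Ring B has only sp³ atoms, so it is not fully conjugated — not aromatic (piperidine).
Rings C and D form a fused bicyclic system (with one nitrogen) with 10 sp² atoms and 10 π electrons from ring double bonds. 10 = 4(2)+2, so the system is aromatic and both rings count as aromatic (quinoline).
Ring E is planar and fully conjugated; 2 ring double bonds (4 π electrons) plus a heteroatom lone pair (2) give 6 π electrons. 6 = 4(1)+2, so ring E is aromatic (oxazole).
Aromatic: A, C, D, E. Total: 4.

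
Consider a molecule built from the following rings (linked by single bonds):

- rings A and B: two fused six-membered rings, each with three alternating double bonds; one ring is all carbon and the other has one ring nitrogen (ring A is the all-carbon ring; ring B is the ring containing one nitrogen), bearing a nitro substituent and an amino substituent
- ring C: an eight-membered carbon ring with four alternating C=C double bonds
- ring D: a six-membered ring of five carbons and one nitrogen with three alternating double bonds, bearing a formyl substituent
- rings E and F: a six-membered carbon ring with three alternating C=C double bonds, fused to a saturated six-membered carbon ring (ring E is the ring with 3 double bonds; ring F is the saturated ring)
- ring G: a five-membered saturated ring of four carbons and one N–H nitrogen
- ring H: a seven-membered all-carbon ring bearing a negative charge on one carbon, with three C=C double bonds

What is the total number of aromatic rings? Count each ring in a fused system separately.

Rings A and B form a fused bicyclic system (with one nitrogen) with 10 sp² atoms and 10 π electrons from ring double bonds. 10 = 4(2)+2, so the system is aromatic and both rings count as aromatic (quinoline).
Ring C has only sp² ring atoms; a planar conformation would have a fully conjugated π system of 8 electrons. But 8 = 4(2), which is 4n not 4n+2, so ring C is not aromatic (cyclooctatetraene) — cyclooctatetraene distorts into a non-planar tub to avoid antiaromaticity.
Ring D is planar and fully conjugated; 3 ring double bonds give 6 π electrons. Since 6 = 4n+2 (n=1), ring D is aromatic (pyridine).
Ring E has a continuous p-orbital overlap around the ring; 3 ring double bonds give 6 π electrons. 6 = 4(1)+2, so ring E is aromatic (benzene ring).
Ring F has four sp³ carbons, so it is not fully conjugated — not aromatic (cyclohexane ring).
Ring G has only sp³ atoms, so it is not fully conjugated — not aromatic (pyrrolidine).
Ring H has only sp² ring atoms; a planar conformation would have a fully conjugated π system of 8 electrons. But 8 = 4(2), which is 4n not 4n+2, so ring H is not aromatic (cycloheptatrienyl anion).
Aromatic: A, B, D, E. Total: 4.

4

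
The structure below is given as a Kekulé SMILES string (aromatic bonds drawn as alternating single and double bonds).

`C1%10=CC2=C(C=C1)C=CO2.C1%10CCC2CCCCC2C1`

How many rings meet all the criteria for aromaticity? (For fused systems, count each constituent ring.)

2

The SMILES encodes a six-membered carbon ring with three alternating C=C double bonds, fused to a five-membered ring containing one oxygen and two C=C double bonds; two fused six-membered saturated carbon rings.
The fused 6/5-membered bicyclic (with one oxygen) is a single π system with 9 sp² atoms and 10 π electrons from ring double bonds plus a heteroatom lone pair. 10 = 4(2)+2, so the system is aromatic and both rings count as aromatic (benzofuran).
The 6-membered ring has only sp³ atoms, so it is not fully conjugated — not aromatic (cyclohexane ring).
The second 6-membered ring has only sp³ atoms, so it is not fully conjugated — not aromatic (cyclohexane ring).
2 of the 4 rings are aromatic. Total: 2.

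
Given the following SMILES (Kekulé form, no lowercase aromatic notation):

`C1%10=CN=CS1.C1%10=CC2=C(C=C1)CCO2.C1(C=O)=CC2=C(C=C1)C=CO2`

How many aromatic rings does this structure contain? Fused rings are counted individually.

The SMILES encodes a five-membered ring with a sulfur at position 1 and a nitrogen at position 3 (in a C=N bond), with two double bonds; a six-membered carbon ring with three alternating C=C double bonds, fused to a five-membered ring containing one oxygen and two sp³ carbons; a six-membered carbon ring with three alternating C=C double bonds, fused to a five-membered ring containing one oxygen and two C=C double bonds.
The 5-membered ring with one sulfur and one =N– is fully conjugated (every ring atom contributes a p orbital); 2 ring double bonds (4 π electrons) plus a heteroatom lone pair (2) give 6 π electrons. That satisfies 4n+2 with n=1, so it is aromatic (thiazole).
The 6-membered ring is planar and fully conjugated; 3 ring double bonds give 6 π electrons. 6 = 4(1)+2, so it is aromatic (benzene ring).
The 5-membered ring with one oxygen has two sp³ carbons, so it is not fully conjugated — not aromatic (oxolane ring).
The fused 6/5-membered bicyclic (with one oxygen) is a single π system with 9 sp² atoms and 10 π electrons from ring double bonds plus a heteroatom lone pair. 10 = 4(2)+2, so the system is aromatic and both rings count as aromatic (benzofuran).
4 of the 5 rings are aromatic. Total: 4.

4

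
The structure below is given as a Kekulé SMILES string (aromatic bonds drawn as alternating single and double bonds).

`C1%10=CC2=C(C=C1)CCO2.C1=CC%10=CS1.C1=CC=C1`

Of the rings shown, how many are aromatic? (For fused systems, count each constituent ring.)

2

The SMILES encodes a six-membered carbon ring with three alternating C=C double bonds, fused to a five-membered ring containing one oxygen and two sp³ carbons; a five-membered ring of four carbons and one sulfur, with two C=C double bonds; a four-membered carbon ring with two alternating C=C double bonds.
The 6-membered ring has a continuous p-orbital overlap around the ring; 3 ring double bonds give 6 π electrons. That satisfies 4n+2 with n=1, so it is aromatic (benzene ring).
The 5-membered ring with one oxygen has two sp³ carbons, so it is not fully conjugated — not aromatic (oxolane ring).
The 5-membered ring with one sulfur has a continuous p-orbital overlap around the ring; 2 ring double bonds (4 π electrons) plus a heteroatom lone pair (2) give 6 π electrons. That satisfies 4n+2 with n=1, so it is aromatic (thiophene).
The 4-membered ring has only sp² ring atoms; a planar conformation would have a fully conjugated π system of 4 electrons. But 4 = 4(1), which is 4n not 4n+2, so it is not aromatic (cyclobutadiene) — cyclobutadiene is antiaromatic and distorts to a rectangle.
2 of the 4 rings are aromatic. Total: 2.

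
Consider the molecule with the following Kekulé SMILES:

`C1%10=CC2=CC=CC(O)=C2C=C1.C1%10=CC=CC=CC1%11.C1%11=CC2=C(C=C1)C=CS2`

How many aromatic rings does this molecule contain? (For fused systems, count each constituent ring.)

The SMILES encodes two fused six-membered carbon rings, each with three alternating C=C double bonds; a seven-membered carbon ring with three C=C double bonds and one sp³ carbon; a six-membered carbon ring with three alternating C=C double bonds, fused to a five-membered ring containing one sulfur and two C=C double bonds.
The fused 6/6-membered bicyclic is a single π system with 10 sp² atoms and 10 π electrons from ring double bonds. 10 = 4(2)+2, so the system is aromatic and both rings count as aromatic (naphthalene).
The 7-membered ring has one sp³ carbon, so it is not fully conjugated — not aromatic (cycloheptatriene).
The fused 6/5-membered bicyclic (with one sulfur) is a single π system with 9 sp² atoms and 10 π electrons from ring double bonds plus a heteroatom lone pair. 10 = 4(2)+2, so the system is aromatic and both rings count as aromatic (benzothiophene).
4 of the 5 rings are aromatic. Total: 4.

4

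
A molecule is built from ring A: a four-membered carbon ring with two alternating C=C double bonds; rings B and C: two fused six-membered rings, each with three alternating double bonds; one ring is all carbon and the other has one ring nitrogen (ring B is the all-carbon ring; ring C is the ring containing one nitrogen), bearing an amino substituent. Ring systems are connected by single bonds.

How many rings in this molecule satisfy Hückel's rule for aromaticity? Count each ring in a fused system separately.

Ring A has only sp² ring atoms; a planar conformation would have a fully conjugated π system of 4 electrons. But 4 = 4(1), which is 4n not 4n+2, so ring A is not aromatic (cyclobutadiene) — cyclobutadiene is antiaromatic and distorts to a rectangle.
Rings B and C form a fused bicyclic system (with one nitrogen) with 10 sp² atoms and 10 π electrons from ring double bonds. 10 = 4(2)+2, so the system is aromatic and both rings count as aromatic (quinoline).
Aromatic: B, C. Total: 2.

2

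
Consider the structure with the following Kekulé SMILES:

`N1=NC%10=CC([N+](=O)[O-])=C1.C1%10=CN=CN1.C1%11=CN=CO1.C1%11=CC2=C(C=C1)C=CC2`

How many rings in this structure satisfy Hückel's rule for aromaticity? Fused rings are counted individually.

The SMILES encodes a six-membered ring with two adjacent nitrogens and three alternating double bonds; a five-membered ring with nitrogens at positions 1 and 3 (one bearing H, one in a C=N bond) and two double bonds; a five-membered ring with an oxygen at position 1 and a nitrogen at position 3 (in a C=N bond), with two double bonds; a six-membered carbon ring with three alternating C=C double bonds, fused to a five-membered carbon ring containing one C=C double bond and one sp³ carbon.
The 6-membered ring with two nitrogens (1,2) is fully conjugated (every ring atom contributes a p orbital); 3 ring double bonds give 6 π electrons. Since 6 = 4n+2 (n=1), it is aromatic (pyridazine).
The 5-membered ring with two nitrogens (one N–H, one =N–) is fully conjugated (every ring atom contributes a p orbital); 2 ring double bonds (4 π electrons) plus a heteroatom lone pair (2) give 6 π electrons. Since 6 = 4n+2 (n=1), it is aromatic (imidazole).
The 5-membered ring with one oxygen and one =N– has a continuous p-orbital overlap around the ring; 2 ring double bonds (4 π electrons) plus a heteroatom lone pair (2) give 6 π electrons. 6 = 4(1)+2, so it is aromatic (oxazole).
The 6-membered ring is planar and fully conjugated; 3 ring double bonds give 6 π electrons. That satisfies 4n+2 with n=1, so it is aromatic (benzene ring).
The 5-membered ring has one sp³ carbon, so it is not fully conjugated — not aromatic (cyclopentene ring).
4 of the 5 rings are aromatic. Total: 4.

4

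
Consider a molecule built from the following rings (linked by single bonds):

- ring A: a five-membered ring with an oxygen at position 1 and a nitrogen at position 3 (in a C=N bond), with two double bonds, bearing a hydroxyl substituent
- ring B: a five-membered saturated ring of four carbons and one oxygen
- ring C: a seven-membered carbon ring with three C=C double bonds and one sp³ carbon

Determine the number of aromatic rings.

Ring A is planar and fully conjugated; 2 ring double bonds (4 π electrons) plus a heteroatom lone pair (2) give 6 π electrons. Since 6 = 4n+2 (n=1), ring A is aromatic (oxazole).
Ring B has only sp³ atoms, so it is not fully conjugated — not aromatic (tetrahydrofuran).
Ring C has one sp³ carbon, so it is not fully conjugated — not aromatic (cycloheptatriene).
Aromatic: A. Total: 1.

1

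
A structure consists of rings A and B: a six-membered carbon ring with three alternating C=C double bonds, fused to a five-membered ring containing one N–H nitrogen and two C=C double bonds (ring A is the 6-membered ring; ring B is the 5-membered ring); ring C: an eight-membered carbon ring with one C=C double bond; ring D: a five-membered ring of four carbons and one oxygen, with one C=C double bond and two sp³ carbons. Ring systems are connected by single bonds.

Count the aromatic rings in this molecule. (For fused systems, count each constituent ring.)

Rings A and B form a fused bicyclic system (with one N–H) with 9 sp² atoms and 10 π electrons from ring double bonds plus a heteroatom lone pair. 10 = 4(2)+2, so the system is aromatic and both rings count as aromatic (indole).
Ring C has six sp³ carbons, so it is not fully conjugated — not aromatic (cyclooctene).
Ring D has two sp³ carbons, so it is not fully conjugated — not aromatic (2,3-dihydrofuran).
Aromatic: A, B. Total: 2.

2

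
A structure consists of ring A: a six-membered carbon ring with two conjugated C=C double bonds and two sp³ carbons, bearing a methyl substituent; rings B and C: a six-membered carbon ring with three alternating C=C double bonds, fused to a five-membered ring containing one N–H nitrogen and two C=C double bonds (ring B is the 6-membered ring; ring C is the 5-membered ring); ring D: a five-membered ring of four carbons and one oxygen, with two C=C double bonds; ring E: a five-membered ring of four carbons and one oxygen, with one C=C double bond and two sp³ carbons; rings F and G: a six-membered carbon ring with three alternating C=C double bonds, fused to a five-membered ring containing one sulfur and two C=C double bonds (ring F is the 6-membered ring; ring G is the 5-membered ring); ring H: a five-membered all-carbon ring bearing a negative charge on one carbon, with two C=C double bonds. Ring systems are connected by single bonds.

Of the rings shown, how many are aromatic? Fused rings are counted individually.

Ring A has two sp³ carbons, so it is not fully conjugated — not aromatic (1,3-cyclohexadiene).
Rings B and C form a fused bicyclic system (with one N–H) with 9 sp² atoms and 10 π electrons from ring double bonds plus a heteroatom lone pair. 10 = 4(2)+2, so the system is aromatic and both rings count as aromatic (indole).
Ring D is fully conjugated (every ring atom contributes a p orbital); 2 ring double bonds (4 π electrons) plus a heteroatom lone pair (2) give 6 π electrons. Since 6 = 4n+2 (n=1), ring D is aromatic (furan).
Ring E has two sp³ carbons, so it is not fully conjugated — not aromatic (2,3-dihydrofuran).
Rings F and G form a fused bicyclic system (with one sulfur) with 9 sp² atoms and 10 π electrons from ring double bonds plus a heteroatom lone pair. 10 = 4(2)+2, so the system is aromatic and both rings count as aromatic (benzothiophene).
Ring H is planar and fully conjugated; 2 ring double bonds (4 π electrons) plus the carbanion lone pair (2) give 6 π electrons. 6 = 4(1)+2, so ring H is aromatic (cyclopentadienyl anion).
Aromatic: B, C, D, F, G, H. Total: 6.

6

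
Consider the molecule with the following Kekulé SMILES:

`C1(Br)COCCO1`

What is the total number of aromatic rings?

0

The SMILES encodes a six-membered saturated ring with oxygens at positions 1 and 4.
The 6-membered ring with two oxygens (1,4) has only sp³ atoms, so it is not fully conjugated — not aromatic (1,4-dioxane).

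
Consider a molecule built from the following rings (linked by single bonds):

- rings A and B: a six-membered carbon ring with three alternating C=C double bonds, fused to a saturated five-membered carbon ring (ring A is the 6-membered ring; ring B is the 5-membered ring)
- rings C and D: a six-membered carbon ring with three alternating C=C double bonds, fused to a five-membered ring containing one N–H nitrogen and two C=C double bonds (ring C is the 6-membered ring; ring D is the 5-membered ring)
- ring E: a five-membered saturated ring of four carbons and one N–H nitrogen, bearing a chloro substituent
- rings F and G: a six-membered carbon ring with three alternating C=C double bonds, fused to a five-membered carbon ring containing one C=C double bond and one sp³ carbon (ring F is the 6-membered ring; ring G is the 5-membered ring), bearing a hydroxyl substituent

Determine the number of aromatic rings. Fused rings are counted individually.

4

Ring A is planar and fully conjugated; 3 ring double bonds give 6 π electrons. Since 6 = 4n+2 (n=1), ring A is aromatic (benzene ring).
Ring B has three sp³ carbons, so it is not fully conjugated — not aromatic (cyclopentane ring).
Rings C and D form a fused bicyclic system (with one N–H) with 9 sp² atoms and 10 π electrons from ring double bonds plus a heteroatom lone pair. 10 = 4(2)+2, so the system is aromatic and both rings count as aromatic (indole).
Ring E has only sp³ atoms, so it is not fully conjugated — not aromatic (pyrrolidine).
Ring F has a continuous p-orbital overlap around the ring; 3 ring double bonds give 6 π electrons. 6 = 4(1)+2, so ring F is aromatic (benzene ring).
Ring G has one sp³ carbon, so it is not fully conjugated — not aromatic (cyclopentene ring).
Aromatic: A, C, D, F. Total: 4.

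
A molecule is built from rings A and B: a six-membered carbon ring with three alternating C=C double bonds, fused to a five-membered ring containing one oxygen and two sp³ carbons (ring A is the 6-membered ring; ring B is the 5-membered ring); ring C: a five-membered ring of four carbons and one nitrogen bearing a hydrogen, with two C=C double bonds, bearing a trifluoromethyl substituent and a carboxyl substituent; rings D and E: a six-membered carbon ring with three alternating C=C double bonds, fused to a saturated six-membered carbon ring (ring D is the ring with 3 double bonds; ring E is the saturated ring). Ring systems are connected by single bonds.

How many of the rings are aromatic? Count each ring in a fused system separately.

Ring A is fully conjugated (every ring atom contributes a p orbital); 3 ring double bonds give 6 π electrons. That satisfies 4n+2 with n=1, so ring A is aromatic (benzene ring).
Ring B has two sp³ carbons, so it is not fully conjugated — not aromatic (oxolane ring).
Ring C is fully conjugated (every ring atom contributes a p orbital); 2 ring double bonds (4 π electrons) plus a heteroatom lone pair (2) give 6 π electrons. 6 = 4(1)+2, so ring C is aromatic (pyrrole).
Ring D is planar and fully conjugated; 3 ring double bonds give 6 π electrons. Since 6 = 4n+2 (n=1), ring D is aromatic (benzene ring).
Ring E has four sp³ carbons, so it is not fully conjugated — not aromatic (cyclohexane ring).
Aromatic: A, C, D. Total: 3.

3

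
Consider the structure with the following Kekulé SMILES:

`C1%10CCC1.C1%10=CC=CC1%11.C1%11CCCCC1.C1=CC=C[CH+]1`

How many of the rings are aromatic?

The SMILES encodes a four-membered saturated carbon ring; a five-membered carbon ring with two conjugated C=C double bonds and one sp³ carbon; a six-membered saturated carbon ring; a five-membered all-carbon ring bearing a positive charge on one carbon, with two C=C double bonds.
The 4-membered ring has only sp³ atoms, so it is not fully conjugated — not aromatic (cyclobutane).
The 5-membered ring has one sp³ carbon, so it is not fully conjugated — not aromatic (cyclopentadiene).
The 6-membered ring has only sp³ atoms, so it is not fully conjugated — not aromatic (cyclohexane).
The second 5-membered ring has only sp² ring atoms; a planar conformation would have a fully conjugated π system of 4 electrons. But 4 = 4(1), which is 4n not 4n+2, so it is not aromatic (cyclopentadienyl cation).
None of the rings are aromatic. Total: 0.

0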